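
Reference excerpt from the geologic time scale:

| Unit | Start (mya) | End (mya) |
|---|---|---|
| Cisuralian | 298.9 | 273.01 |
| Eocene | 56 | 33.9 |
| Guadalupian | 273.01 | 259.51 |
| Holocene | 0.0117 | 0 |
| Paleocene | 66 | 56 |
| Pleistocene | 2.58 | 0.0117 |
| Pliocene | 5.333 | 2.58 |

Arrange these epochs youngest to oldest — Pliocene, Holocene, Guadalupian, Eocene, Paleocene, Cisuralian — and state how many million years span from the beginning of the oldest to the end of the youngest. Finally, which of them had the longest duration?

Start ages (Ma): Cisuralian 298.9, Guadalupian 273.01, Paleocene 66, Eocene 56, Pliocene 5.333, Holocene 0.0117.
Ordered youngest to oldest: Holocene, Pliocene, Eocene, Paleocene, Guadalupian, Cisuralian.
Span = 298.9 − 0 = 298.9 Myr.
Durations: Cisuralian 25.89, Paleocene 10, Eocene 22.1, Guadalupian 13.5, Holocene 0.0117, Pliocene 2.753 → longest is Cisuralian (25.89 Myr).

Holocene → Pliocene → Eocene → Paleocene → Guadalupian → Cisuralian; total span 298.9 Myr; longest is Cisuralian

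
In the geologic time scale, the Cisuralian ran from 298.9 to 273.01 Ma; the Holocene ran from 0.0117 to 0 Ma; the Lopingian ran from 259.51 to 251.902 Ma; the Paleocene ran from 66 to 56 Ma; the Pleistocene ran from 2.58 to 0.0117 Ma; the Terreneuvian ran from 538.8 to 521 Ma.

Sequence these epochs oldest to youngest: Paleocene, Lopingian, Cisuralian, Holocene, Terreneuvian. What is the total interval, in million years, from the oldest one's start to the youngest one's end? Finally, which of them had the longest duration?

From the excerpt: Paleocene 66–56; Lopingian 259.51–251.902; Cisuralian 298.9–273.01; Holocene 0.0117–0; Terreneuvian 538.8–521 (Ma).
Larger Ma is earlier, so the oldest is Terreneuvian and the youngest is Holocene; oldest to youngest: Terreneuvian, Cisuralian, Lopingian, Paleocene, Holocene.
Oldest start 538.8 minus youngest end 0 gives 538.8 Myr overall.
Individual lengths (start − end): Holocene 0.0117; Paleocene 10; Cisuralian 25.89; Lopingian 7.608; Terreneuvian 17.8. The largest is Cisuralian at 25.89 Myr.

Terreneuvian, Cisuralian, Lopingian, Paleocene, Holocene; total span 538.8 Myr; longest is Cisuralian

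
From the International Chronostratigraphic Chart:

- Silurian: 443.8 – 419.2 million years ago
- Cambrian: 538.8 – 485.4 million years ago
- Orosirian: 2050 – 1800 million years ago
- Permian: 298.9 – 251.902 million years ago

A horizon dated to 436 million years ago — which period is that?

Silurian

436 Ma lies between 443.8 and 419.2 Ma, so it falls in the Silurian.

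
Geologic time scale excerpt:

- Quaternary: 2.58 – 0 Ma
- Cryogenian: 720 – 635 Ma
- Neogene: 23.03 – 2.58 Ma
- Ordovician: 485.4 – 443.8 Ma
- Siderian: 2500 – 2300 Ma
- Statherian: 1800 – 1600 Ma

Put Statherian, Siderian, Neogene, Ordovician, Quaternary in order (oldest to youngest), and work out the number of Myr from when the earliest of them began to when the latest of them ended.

Siderian, Statherian, Ordovician, Neogene, Quaternary; total span 2500 Myr

Start ages (Ma): Siderian 2500, Statherian 1800, Ordovician 485.4, Neogene 23.03, Quaternary 2.58.
Ordered oldest to youngest: Siderian, Statherian, Ordovician, Neogene, Quaternary.
Span = 2500 − 0 = 2500 Myr.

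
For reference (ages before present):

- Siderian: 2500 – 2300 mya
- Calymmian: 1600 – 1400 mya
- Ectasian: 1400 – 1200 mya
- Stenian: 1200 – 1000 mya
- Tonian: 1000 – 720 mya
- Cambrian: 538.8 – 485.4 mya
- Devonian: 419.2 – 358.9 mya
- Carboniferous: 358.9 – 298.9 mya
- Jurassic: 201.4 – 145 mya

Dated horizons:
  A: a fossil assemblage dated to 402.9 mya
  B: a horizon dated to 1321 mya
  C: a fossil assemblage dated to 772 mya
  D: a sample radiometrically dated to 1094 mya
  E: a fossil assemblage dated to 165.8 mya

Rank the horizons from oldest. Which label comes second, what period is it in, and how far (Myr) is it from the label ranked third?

D, in the Stenian; 322 million years to C

Larger Ma means older, so oldest first: B 1321 > D 1094 > C 772 > A 402.9 > E 165.8.
Counting 2 along gives D (1094 Ma); the excerpt puts that inside the Stenian, 1200–1000 Ma.
Next in line is C (772 Ma), and 1094 − 772 = 322 Myr.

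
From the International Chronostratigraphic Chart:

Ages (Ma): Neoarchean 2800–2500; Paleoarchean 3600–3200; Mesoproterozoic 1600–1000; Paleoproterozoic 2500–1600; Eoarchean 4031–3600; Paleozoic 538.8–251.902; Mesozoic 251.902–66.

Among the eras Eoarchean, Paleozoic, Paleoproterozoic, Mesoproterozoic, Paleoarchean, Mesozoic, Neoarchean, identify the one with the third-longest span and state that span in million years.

Eoarchean, 431 million years

Start − end for each: Eoarchean 4031 − 3600 = 431; Paleozoic 538.8 − 251.902 = 286.898; Paleoproterozoic 2500 − 1600 = 900; Mesoproterozoic 1600 − 1000 = 600; Paleoarchean 3600 − 3200 = 400; Mesozoic 251.902 − 66 = 185.902; Neoarchean 2800 − 2500 = 300.
Ranking these from longest: Paleoproterozoic > Mesoproterozoic > Eoarchean > Paleoarchean > Neoarchean > Paleozoic > Mesozoic.
Position 3 in that ranking is Eoarchean, which lasted 431 Myr.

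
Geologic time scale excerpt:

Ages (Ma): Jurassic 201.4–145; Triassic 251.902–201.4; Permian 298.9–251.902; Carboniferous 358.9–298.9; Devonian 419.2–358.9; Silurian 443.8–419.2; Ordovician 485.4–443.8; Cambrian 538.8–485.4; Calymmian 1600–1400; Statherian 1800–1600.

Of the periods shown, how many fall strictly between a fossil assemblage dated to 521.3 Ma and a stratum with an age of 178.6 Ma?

6

The older date is 521.3 Ma and the younger is 178.6 Ma.
Periods with start < 521.3 and end > 178.6 Ma: Ordovician (485.4–443.8), Silurian (443.8–419.2), Devonian (419.2–358.9), Carboniferous (358.9–298.9), Permian (298.9–251.902), Triassic (251.902–201.4).
That is 6 complete periods.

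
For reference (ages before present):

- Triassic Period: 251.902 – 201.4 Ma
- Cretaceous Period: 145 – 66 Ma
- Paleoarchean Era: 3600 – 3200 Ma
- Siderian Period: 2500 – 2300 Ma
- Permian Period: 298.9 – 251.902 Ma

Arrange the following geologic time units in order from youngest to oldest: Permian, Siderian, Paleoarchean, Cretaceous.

The oldest of these is Paleoarchean (starts 3600 Ma) and the youngest is Cretaceous (ends 66 Ma).
In between, by decreasing start age: Siderian (2500), Permian (298.9).
Listing youngest first means reversing that sequence.

Cretaceous → Permian → Siderian → Paleoarchean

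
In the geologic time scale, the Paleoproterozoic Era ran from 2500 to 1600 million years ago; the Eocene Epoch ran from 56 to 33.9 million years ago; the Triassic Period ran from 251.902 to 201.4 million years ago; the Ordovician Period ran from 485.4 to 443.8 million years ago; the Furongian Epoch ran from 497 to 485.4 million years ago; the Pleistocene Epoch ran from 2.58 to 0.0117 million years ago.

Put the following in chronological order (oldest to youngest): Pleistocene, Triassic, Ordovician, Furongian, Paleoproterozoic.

Paleoproterozoic, then Furongian, then Ordovician, then Triassic, then Pleistocene

Read off each span (Ma): Pleistocene 2.58–0.0117; Triassic 251.902–201.4; Ordovician 485.4–443.8; Furongian 497–485.4; Paleoproterozoic 2500–1600.
Larger Ma is older, so oldest→youngest is Paleoproterozoic, Furongian, Ordovician, Triassic, Pleistocene.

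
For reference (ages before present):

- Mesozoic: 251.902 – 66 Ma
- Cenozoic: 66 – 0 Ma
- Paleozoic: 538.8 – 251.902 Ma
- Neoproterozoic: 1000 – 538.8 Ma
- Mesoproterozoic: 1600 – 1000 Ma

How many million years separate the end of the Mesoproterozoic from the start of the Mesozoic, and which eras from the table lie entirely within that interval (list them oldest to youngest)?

748.098 million years; Neoproterozoic, Paleozoic

End of Mesoproterozoic = 1000 Ma; start of Mesozoic = 251.902 Ma.
Gap = 1000 − 251.902 = 748.098 Myr.
Eras wholly inside 1000–251.902 Ma: Neoproterozoic (1000–538.8), Paleozoic (538.8–251.902).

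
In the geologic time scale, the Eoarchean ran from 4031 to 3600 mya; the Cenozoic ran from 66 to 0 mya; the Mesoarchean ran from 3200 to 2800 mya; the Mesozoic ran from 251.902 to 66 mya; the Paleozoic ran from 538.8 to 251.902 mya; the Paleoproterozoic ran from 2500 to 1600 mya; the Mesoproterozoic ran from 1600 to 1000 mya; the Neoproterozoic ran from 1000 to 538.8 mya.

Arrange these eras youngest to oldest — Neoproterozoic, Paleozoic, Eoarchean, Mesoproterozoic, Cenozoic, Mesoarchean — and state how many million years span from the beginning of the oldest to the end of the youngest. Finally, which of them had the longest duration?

Cenozoic → Paleozoic → Neoproterozoic → Mesoproterozoic → Mesoarchean → Eoarchean; total span 4031 Myr; longest is Mesoproterozoic

Start ages (Ma): Eoarchean 4031, Mesoarchean 3200, Mesoproterozoic 1600, Neoproterozoic 1000, Paleozoic 538.8, Cenozoic 66.
Ordered youngest to oldest: Cenozoic, Paleozoic, Neoproterozoic, Mesoproterozoic, Mesoarchean, Eoarchean.
Span = 4031 − 0 = 4031 Myr.
Durations: Neoproterozoic 461.2, Mesoarchean 400, Eoarchean 431, Mesoproterozoic 600, Paleozoic 286.898, Cenozoic 66 → longest is Mesoproterozoic (600 Myr).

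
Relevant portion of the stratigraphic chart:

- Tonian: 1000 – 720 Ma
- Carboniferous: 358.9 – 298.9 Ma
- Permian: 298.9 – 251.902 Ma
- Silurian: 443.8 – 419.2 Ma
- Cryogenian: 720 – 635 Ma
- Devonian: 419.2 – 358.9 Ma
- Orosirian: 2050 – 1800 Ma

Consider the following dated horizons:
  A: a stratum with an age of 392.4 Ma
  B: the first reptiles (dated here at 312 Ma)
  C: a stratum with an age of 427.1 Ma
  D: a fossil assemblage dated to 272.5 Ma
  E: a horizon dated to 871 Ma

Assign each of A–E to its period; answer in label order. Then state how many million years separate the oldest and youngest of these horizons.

Match each age against the start–end ranges in the excerpt: A = 392.4 Ma → Devonian (419.2–358.9); B = 312 Ma → Carboniferous (358.9–298.9); C = 427.1 Ma → Silurian (443.8–419.2); D = 272.5 Ma → Permian (298.9–251.902); E = 871 Ma → Tonian (1000–720).
The largest age is 871 Ma and the smallest is 272.5 Ma; their difference is 598.5 Myr.

A — Devonian; B — Carboniferous; C — Silurian; D — Permian; E — Tonian; span 598.5 million years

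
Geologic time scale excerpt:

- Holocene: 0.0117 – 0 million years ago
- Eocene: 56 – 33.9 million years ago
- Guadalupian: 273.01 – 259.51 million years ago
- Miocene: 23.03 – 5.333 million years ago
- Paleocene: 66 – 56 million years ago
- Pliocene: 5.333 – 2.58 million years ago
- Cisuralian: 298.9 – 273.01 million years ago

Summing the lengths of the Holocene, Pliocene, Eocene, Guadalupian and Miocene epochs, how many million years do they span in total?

Duration is start − end for each: (0.0117 − 0) + (5.333 − 2.58) + (56 − 33.9) + (273.01 − 259.51) + (23.03 − 5.333).
That is 0.0117 + 2.753 + 22.1 + 13.5 + 17.697, which totals 56.0617 million years.

56.0617 million years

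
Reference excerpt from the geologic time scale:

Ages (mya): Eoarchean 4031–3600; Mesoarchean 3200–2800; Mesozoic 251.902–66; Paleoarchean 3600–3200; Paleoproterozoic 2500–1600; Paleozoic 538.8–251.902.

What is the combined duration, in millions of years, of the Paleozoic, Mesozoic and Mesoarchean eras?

Duration is start − end for each: (538.8 − 251.902) + (251.902 − 66) + (3200 − 2800).
That is 286.898 + 185.902 + 400, which totals 872.8 million years.

872.8 million years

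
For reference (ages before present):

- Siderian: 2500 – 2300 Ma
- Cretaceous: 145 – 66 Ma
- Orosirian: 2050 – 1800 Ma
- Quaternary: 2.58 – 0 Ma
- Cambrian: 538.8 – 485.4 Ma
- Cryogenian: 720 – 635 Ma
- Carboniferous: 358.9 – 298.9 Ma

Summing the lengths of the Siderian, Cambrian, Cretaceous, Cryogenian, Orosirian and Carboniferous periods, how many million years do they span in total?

727.4 million years

Each duration: Siderian = 200; Cambrian = 53.4; Cretaceous = 79; Cryogenian = 85; Orosirian = 250; Carboniferous = 60.
Sum: 200 + 53.4 + 79 + 85 + 250 + 60 = 727.4 Myr.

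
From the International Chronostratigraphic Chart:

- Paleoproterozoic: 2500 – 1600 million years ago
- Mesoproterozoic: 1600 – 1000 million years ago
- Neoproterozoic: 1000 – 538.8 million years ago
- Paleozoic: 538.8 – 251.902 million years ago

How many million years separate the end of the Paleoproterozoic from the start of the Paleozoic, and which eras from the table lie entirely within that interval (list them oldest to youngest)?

1061.2 million years; Mesoproterozoic, Neoproterozoic

The Paleoproterozoic closes at 1600 Ma and the Paleozoic opens at 538.8 Ma, so the interval is 1600 − 538.8 = 1061.2 Myr.
An era fits inside if it starts at or after 1600 Ma and ends at or before 538.8 Ma; oldest first that gives Mesoproterozoic, Neoproterozoic.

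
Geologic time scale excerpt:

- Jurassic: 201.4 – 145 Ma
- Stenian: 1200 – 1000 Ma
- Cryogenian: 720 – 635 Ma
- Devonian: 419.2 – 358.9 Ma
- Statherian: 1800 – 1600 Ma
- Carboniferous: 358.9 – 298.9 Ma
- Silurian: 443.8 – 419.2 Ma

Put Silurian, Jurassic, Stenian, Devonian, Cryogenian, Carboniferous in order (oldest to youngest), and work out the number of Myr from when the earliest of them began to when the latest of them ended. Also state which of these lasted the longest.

From the excerpt: Silurian 443.8–419.2; Jurassic 201.4–145; Stenian 1200–1000; Devonian 419.2–358.9; Cryogenian 720–635; Carboniferous 358.9–298.9 (Ma).
Larger Ma is earlier, so the oldest is Stenian and the youngest is Jurassic; oldest to youngest: Stenian, Cryogenian, Silurian, Devonian, Carboniferous, Jurassic.
Oldest start 1200 minus youngest end 145 gives 1055 Myr overall.
Individual lengths (start − end): Silurian 24.6; Cryogenian 85; Stenian 200; Jurassic 56.4; Devonian 60.3; Carboniferous 60. The largest is Stenian at 200 Myr.

Stenian, Cryogenian, Silurian, Devonian, Carboniferous, Jurassic; total span 1055 Myr; longest is Stenian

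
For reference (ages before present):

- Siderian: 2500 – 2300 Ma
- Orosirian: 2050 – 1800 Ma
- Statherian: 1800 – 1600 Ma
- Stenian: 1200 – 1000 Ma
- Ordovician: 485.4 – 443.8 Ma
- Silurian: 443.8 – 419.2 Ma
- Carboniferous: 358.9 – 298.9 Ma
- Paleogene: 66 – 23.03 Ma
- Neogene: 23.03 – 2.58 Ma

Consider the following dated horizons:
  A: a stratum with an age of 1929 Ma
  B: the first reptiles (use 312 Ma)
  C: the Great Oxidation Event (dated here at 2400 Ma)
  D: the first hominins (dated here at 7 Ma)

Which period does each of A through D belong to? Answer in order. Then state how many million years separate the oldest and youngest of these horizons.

A — Orosirian; B — Carboniferous; C — Siderian; D — Neogene; span 2393 million years

Match each age against the start–end ranges in the excerpt: A = 1929 Ma → Orosirian (2050–1800); B = 312 Ma → Carboniferous (358.9–298.9); C = 2400 Ma → Siderian (2500–2300); D = 7 Ma → Neogene (23.03–2.58).
The largest age is 2400 Ma and the smallest is 7 Ma; their difference is 2393 Myr.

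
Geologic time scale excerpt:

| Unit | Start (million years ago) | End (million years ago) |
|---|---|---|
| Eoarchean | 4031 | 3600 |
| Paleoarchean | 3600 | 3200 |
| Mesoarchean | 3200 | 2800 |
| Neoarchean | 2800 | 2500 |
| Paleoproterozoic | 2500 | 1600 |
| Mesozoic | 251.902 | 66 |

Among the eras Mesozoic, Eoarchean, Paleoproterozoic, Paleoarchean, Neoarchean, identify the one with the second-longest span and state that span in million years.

Start − end for each: Mesozoic 251.902 − 66 = 185.902; Eoarchean 4031 − 3600 = 431; Paleoproterozoic 2500 − 1600 = 900; Paleoarchean 3600 − 3200 = 400; Neoarchean 2800 − 2500 = 300.
Ranking these from longest: Paleoproterozoic > Eoarchean > Paleoarchean > Neoarchean > Mesozoic.
Position 2 in that ranking is Eoarchean, which lasted 431 Myr.

Eoarchean, 431 million years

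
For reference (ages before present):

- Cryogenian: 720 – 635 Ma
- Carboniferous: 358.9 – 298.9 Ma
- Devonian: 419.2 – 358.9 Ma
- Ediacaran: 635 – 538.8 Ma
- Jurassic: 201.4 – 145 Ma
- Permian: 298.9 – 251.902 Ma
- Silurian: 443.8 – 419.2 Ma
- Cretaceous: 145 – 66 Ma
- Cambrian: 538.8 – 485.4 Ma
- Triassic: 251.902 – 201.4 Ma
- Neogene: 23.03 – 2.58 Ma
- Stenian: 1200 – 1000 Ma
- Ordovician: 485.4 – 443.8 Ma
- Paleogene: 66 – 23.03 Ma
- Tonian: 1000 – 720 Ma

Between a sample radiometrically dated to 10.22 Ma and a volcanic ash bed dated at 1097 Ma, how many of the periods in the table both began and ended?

The older date is 1097 Ma and the younger is 10.22 Ma.
Periods with start < 1097 and end > 10.22 Ma: Tonian (1000–720), Cryogenian (720–635), Ediacaran (635–538.8), Cambrian (538.8–485.4), Ordovician (485.4–443.8), Silurian (443.8–419.2), Devonian (419.2–358.9), Carboniferous (358.9–298.9), Permian (298.9–251.902), Triassic (251.902–201.4), Jurassic (201.4–145), Cretaceous (145–66), Paleogene (66–23.03).
That is 13 complete periods.

13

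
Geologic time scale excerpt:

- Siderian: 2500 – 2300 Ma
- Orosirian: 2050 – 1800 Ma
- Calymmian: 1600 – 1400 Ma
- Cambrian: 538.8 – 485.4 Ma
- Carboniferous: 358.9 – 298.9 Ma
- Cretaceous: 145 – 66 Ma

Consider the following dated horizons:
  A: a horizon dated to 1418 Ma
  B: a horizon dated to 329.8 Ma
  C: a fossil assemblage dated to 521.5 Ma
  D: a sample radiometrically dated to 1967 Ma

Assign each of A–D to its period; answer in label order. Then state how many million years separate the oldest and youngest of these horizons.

Match each age against the start–end ranges in the excerpt: A = 1418 Ma → Calymmian (1600–1400); B = 329.8 Ma → Carboniferous (358.9–298.9); C = 521.5 Ma → Cambrian (538.8–485.4); D = 1967 Ma → Orosirian (2050–1800).
The largest age is 1967 Ma and the smallest is 329.8 Ma; their difference is 1637.2 Myr.

A — Calymmian; B — Carboniferous; C — Cambrian; D — Orosirian; span 1637.2 million years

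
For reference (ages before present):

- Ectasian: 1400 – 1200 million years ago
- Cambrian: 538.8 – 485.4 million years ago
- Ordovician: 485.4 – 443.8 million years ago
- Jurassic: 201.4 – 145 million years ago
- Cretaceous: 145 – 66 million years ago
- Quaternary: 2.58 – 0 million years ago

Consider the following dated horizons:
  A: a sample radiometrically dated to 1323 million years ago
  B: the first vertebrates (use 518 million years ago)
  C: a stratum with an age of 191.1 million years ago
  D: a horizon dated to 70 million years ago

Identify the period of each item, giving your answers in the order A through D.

A: 1323 Ma lies in 1400–1200 Ma, so Ectasian.
B: 518 Ma lies in 538.8–485.4 Ma, so Cambrian.
C: 191.1 Ma lies in 201.4–145 Ma, so Jurassic.
D: 70 Ma lies in 145–66 Ma, so Cretaceous.

A — Ectasian; B — Cambrian; C — Jurassic; D — Cretaceous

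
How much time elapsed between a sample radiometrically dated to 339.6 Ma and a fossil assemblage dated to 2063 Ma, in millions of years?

2063 − 339.6 = 1723.4 million years.

1723.4 million years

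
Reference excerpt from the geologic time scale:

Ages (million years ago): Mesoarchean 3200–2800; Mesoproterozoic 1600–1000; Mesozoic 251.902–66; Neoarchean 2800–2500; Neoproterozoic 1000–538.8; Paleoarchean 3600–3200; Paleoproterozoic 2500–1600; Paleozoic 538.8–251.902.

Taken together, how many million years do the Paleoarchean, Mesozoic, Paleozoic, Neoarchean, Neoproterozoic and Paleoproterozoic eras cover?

2534 million years

Each duration: Paleoarchean = 400; Mesozoic = 185.902; Paleozoic = 286.898; Neoarchean = 300; Neoproterozoic = 461.2; Paleoproterozoic = 900.
Sum: 400 + 185.902 + 286.898 + 300 + 461.2 + 900 = 2534 Myr.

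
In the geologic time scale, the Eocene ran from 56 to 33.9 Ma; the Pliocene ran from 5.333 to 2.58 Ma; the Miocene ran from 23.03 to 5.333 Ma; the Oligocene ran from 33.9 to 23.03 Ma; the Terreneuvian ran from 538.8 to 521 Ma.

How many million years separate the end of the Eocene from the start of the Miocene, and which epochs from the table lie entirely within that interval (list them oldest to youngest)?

10.87 million years; Oligocene

End of Eocene = 33.9 Ma; start of Miocene = 23.03 Ma.
Gap = 33.9 − 23.03 = 10.87 Myr.
Epochs wholly inside 33.9–23.03 Ma: Oligocene (33.9–23.03).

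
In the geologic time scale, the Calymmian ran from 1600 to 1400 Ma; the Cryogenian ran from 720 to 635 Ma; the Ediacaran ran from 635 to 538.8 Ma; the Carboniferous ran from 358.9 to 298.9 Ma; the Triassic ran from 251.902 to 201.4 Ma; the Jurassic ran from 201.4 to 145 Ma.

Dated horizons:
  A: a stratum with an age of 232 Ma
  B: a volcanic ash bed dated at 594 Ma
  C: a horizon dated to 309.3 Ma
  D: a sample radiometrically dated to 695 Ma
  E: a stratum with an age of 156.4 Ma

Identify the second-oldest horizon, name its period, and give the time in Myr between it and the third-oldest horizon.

Sorted oldest-first by Ma: D (695), B (594), C (309.3), A (232), E (156.4).
The second oldest is B at 594 Ma, which lies in 635–538.8 Ma: the Ediacaran.
The third oldest is C at 309.3 Ma; separation = |594 − 309.3| = 284.7 Myr.

B, in the Ediacaran; 284.7 million years to C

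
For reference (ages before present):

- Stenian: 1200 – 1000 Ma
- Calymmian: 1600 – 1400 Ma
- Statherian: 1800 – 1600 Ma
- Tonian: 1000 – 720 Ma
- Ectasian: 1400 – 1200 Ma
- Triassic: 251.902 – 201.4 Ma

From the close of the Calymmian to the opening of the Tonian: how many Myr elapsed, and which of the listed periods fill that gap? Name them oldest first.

400 million years; Ectasian, Stenian

End of Calymmian = 1400 Ma; start of Tonian = 1000 Ma.
Gap = 1400 − 1000 = 400 Myr.
Periods wholly inside 1400–1000 Ma: Ectasian (1400–1200), Stenian (1200–1000).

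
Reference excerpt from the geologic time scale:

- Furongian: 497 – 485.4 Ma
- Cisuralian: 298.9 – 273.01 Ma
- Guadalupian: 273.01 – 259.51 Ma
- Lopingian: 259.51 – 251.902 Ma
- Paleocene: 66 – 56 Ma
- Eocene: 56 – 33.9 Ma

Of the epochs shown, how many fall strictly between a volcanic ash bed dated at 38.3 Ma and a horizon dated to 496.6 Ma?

4

496.6 Ma sits inside the Furongian (497–485.4) and 38.3 Ma inside the Eocene (56–33.9); neither of those is wholly between the two dates.
The listed epochs lying completely between them are Cisuralian, Guadalupian, Lopingian, Paleocene — 4 in all.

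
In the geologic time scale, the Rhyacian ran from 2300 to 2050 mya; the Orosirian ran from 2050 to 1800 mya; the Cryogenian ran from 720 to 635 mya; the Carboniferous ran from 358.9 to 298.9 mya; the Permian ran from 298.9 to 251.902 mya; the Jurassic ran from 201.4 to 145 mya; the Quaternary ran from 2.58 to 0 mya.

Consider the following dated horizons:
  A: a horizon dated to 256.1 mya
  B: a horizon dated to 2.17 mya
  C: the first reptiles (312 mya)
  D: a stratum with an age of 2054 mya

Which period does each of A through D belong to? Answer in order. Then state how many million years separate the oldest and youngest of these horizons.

A: 256.1 Ma lies in 298.9–251.902 Ma, so Permian.
B: 2.17 Ma lies in 2.58–0 Ma, so Quaternary.
C: 312 Ma lies in 358.9–298.9 Ma, so Carboniferous.
D: 2054 Ma lies in 2300–2050 Ma, so Rhyacian.
Oldest = 2054 Ma, youngest = 2.17 Ma → span 2051.83 Myr.

A — Permian; B — Quaternary; C — Carboniferous; D — Rhyacian; span 2051.83 million years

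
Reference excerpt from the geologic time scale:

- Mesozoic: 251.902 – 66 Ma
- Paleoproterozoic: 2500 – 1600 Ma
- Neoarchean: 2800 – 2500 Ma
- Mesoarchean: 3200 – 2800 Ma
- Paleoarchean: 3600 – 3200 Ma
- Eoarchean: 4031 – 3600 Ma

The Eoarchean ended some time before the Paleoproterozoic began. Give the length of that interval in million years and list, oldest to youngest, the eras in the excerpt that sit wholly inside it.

End of Eoarchean = 3600 Ma; start of Paleoproterozoic = 2500 Ma.
Gap = 3600 − 2500 = 1100 Myr.
Eras wholly inside 3600–2500 Ma: Paleoarchean (3600–3200), Mesoarchean (3200–2800), Neoarchean (2800–2500).

1100 million years; Paleoarchean, Mesoarchean, Neoarchean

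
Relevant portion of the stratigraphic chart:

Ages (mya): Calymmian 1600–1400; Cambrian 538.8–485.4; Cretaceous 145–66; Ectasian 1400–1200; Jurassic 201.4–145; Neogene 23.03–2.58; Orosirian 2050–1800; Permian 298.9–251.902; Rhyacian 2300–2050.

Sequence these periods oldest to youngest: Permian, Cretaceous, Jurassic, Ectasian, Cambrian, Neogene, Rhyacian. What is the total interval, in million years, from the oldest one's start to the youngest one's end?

Start ages (Ma): Rhyacian 2300, Ectasian 1400, Cambrian 538.8, Permian 298.9, Jurassic 201.4, Cretaceous 145, Neogene 23.03.
Ordered oldest to youngest: Rhyacian, Ectasian, Cambrian, Permian, Jurassic, Cretaceous, Neogene.
Span = 2300 − 2.58 = 2297.42 Myr.

Rhyacian → Ectasian → Cambrian → Permian → Jurassic → Cretaceous → Neogene; total span 2297.42 Myr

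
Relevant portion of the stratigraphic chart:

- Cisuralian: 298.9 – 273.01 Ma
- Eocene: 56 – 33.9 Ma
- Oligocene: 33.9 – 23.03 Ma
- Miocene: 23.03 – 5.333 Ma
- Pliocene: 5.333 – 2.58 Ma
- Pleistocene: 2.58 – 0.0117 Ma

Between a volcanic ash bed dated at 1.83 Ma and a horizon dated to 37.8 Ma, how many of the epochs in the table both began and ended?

3

37.8 Ma sits inside the Eocene (56–33.9) and 1.83 Ma inside the Pleistocene (2.58–0.0117); neither of those is wholly between the two dates.
The listed epochs lying completely between them are Oligocene, Miocene, Pliocene — 3 in all.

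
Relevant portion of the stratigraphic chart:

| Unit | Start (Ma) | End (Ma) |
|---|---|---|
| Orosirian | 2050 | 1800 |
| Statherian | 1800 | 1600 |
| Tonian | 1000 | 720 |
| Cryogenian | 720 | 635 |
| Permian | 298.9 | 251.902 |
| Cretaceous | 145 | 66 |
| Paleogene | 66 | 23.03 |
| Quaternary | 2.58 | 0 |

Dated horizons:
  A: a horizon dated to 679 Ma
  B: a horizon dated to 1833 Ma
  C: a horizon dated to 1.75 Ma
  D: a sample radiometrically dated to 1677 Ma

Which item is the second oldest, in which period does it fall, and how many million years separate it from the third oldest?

Larger Ma means older, so oldest first: B 1833 > D 1677 > A 679 > C 1.75.
Counting 2 along gives D (1677 Ma); the excerpt puts that inside the Statherian, 1800–1600 Ma.
Next in line is A (679 Ma), and 1677 − 679 = 998 Myr.

D, in the Statherian; 998 million years to A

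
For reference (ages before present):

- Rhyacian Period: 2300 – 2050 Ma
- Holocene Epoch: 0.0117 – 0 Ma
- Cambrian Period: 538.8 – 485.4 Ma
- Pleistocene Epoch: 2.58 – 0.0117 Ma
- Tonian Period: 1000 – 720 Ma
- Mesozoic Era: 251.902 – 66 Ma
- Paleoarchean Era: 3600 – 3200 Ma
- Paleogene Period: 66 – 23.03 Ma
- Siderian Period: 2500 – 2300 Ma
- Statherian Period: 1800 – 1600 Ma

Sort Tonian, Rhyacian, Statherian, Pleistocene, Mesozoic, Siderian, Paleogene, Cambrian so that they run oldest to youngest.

Siderian, then Rhyacian, then Statherian, then Tonian, then Cambrian, then Mesozoic, then Paleogene, then Pleistocene

The oldest of these is Siderian (starts 2500 Ma) and the youngest is Pleistocene (ends 0.0117 Ma).
In between, by decreasing start age: Rhyacian (2300), Statherian (1800), Tonian (1000), Cambrian (538.8), Mesozoic (251.902), Paleogene (66).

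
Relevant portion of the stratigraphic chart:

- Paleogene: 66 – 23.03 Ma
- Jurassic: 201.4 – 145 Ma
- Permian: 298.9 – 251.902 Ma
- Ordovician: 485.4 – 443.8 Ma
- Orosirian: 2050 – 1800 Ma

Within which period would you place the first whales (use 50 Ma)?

Paleogene

50 Ma lies between 66 and 23.03 Ma, so it falls in the Paleogene.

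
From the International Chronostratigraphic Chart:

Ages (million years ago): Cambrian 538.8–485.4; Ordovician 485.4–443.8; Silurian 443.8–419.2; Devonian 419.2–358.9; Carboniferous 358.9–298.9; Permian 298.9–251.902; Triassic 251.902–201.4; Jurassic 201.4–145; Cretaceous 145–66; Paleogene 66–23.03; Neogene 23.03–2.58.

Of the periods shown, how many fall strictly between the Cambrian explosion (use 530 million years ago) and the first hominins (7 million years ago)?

The older date is 530 Ma and the younger is 7 Ma.
Periods with start < 530 and end > 7 Ma: Ordovician (485.4–443.8), Silurian (443.8–419.2), Devonian (419.2–358.9), Carboniferous (358.9–298.9), Permian (298.9–251.902), Triassic (251.902–201.4), Jurassic (201.4–145), Cretaceous (145–66), Paleogene (66–23.03).
That is 9 complete periods.

9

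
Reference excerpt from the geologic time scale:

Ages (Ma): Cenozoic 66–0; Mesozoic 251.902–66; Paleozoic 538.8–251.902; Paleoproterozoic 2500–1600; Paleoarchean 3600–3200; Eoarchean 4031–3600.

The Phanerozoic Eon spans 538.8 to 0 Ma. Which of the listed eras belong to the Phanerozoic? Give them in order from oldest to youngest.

Eras with both bounds inside 538.8–0 Ma: Paleozoic (538.8–251.902), Mesozoic (251.902–66), Cenozoic (66–0).

Paleozoic, Mesozoic, Cenozoic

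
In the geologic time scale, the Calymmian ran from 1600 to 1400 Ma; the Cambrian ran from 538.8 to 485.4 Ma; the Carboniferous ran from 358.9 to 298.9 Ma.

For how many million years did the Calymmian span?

200 million years

1600 − 1400 = 200 million years.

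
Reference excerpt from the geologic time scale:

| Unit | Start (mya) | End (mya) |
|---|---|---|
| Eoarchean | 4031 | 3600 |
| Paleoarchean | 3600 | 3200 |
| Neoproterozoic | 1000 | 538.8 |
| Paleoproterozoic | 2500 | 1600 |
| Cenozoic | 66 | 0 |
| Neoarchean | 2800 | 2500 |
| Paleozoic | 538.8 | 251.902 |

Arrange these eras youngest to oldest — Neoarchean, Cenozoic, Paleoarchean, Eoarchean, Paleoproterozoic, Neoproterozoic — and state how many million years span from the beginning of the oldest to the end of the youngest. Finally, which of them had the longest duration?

Cenozoic → Neoproterozoic → Paleoproterozoic → Neoarchean → Paleoarchean → Eoarchean; total span 4031 Myr; longest is Paleoproterozoic

Start ages (Ma): Eoarchean 4031, Paleoarchean 3600, Neoarchean 2800, Paleoproterozoic 2500, Neoproterozoic 1000, Cenozoic 66.
Ordered youngest to oldest: Cenozoic, Neoproterozoic, Paleoproterozoic, Neoarchean, Paleoarchean, Eoarchean.
Span = 4031 − 0 = 4031 Myr.
Durations: Paleoproterozoic 900, Paleoarchean 400, Neoarchean 300, Cenozoic 66, Neoproterozoic 461.2, Eoarchean 431 → longest is Paleoproterozoic (900 Myr).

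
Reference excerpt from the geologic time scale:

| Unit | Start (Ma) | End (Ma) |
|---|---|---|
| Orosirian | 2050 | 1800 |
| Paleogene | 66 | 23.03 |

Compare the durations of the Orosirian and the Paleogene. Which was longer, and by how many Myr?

Orosirian: 2050 − 1800 = 250 Myr.
Paleogene: 66 − 23.03 = 42.97 Myr.
Difference: 250 − 42.97 = 207.03 Myr, so the Orosirian was longer.

Orosirian, by 207.03 million years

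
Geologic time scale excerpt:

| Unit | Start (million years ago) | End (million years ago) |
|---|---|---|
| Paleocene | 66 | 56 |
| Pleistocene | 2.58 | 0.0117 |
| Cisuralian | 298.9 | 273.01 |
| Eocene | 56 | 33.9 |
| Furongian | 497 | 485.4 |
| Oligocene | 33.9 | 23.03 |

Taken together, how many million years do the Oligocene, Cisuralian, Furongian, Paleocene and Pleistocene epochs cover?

Duration is start − end for each: (33.9 − 23.03) + (298.9 − 273.01) + (497 − 485.4) + (66 − 56) + (2.58 − 0.0117).
That is 10.87 + 25.89 + 11.6 + 10 + 2.5683, which totals 60.9283 million years.

60.9283 million years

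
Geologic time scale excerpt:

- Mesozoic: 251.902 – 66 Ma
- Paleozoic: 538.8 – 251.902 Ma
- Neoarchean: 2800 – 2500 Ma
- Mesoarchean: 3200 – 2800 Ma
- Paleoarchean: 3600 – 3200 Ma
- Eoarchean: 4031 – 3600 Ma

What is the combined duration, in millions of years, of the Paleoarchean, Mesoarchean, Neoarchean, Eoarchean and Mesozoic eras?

Duration is start − end for each: (3600 − 3200) + (3200 − 2800) + (2800 − 2500) + (4031 − 3600) + (251.902 − 66).
That is 400 + 400 + 300 + 431 + 185.902, which totals 1716.902 million years.

1716.902 million years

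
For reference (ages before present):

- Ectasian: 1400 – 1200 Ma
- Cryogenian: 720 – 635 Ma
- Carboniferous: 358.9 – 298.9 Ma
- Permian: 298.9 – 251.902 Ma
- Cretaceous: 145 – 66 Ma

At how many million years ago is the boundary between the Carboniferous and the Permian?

The Carboniferous ends and the Permian begins at 298.9 Ma.

298.9 Ma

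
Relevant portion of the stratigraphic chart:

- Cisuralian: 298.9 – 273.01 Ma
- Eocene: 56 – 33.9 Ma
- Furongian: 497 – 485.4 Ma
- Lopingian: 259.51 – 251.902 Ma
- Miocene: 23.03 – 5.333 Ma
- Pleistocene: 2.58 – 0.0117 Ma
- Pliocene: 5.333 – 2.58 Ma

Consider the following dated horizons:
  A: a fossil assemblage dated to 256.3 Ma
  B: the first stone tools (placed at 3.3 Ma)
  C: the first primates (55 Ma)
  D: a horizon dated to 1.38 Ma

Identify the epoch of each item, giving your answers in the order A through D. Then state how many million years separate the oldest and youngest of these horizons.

Match each age against the start–end ranges in the excerpt: A = 256.3 Ma → Lopingian (259.51–251.902); B = 3.3 Ma → Pliocene (5.333–2.58); C = 55 Ma → Eocene (56–33.9); D = 1.38 Ma → Pleistocene (2.58–0.0117).
The largest age is 256.3 Ma and the smallest is 1.38 Ma; their difference is 254.92 Myr.

A — Lopingian; B — Pliocene; C — Eocene; D — Pleistocene; span 254.92 million years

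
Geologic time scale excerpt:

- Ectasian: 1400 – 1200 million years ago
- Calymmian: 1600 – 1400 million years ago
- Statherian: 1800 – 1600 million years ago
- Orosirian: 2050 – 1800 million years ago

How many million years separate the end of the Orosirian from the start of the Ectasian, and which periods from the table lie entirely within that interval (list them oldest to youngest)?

400 million years; Statherian, Calymmian

End of Orosirian = 1800 Ma; start of Ectasian = 1400 Ma.
Gap = 1800 − 1400 = 400 Myr.
Periods wholly inside 1800–1400 Ma: Statherian (1800–1600), Calymmian (1600–1400).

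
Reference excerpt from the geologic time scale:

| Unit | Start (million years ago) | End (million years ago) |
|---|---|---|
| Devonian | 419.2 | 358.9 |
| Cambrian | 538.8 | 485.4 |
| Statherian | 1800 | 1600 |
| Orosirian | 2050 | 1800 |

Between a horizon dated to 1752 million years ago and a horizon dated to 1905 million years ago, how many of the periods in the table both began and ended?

0

Checking each listed span, none has both start < 1905 Ma and end > 1752 Ma — every period straddles one of the two dates or lies outside them — so the count is 0.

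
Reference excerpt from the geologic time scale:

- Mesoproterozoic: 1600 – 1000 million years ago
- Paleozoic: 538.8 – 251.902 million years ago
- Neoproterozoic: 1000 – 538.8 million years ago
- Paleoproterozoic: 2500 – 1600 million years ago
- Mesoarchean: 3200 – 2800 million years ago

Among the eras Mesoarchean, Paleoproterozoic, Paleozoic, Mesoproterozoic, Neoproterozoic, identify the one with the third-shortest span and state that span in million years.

Durations: Mesoarchean 400; Paleoproterozoic 900; Paleozoic 286.898; Mesoproterozoic 600; Neoproterozoic 461.2 Myr.
Sorted shortest-first: Paleozoic (286.898), Mesoarchean (400), Neoproterozoic (461.2), Mesoproterozoic (600), Paleoproterozoic (900).
The third shortest is Neoproterozoic at 461.2 Myr.

Neoproterozoic, 461.2 million years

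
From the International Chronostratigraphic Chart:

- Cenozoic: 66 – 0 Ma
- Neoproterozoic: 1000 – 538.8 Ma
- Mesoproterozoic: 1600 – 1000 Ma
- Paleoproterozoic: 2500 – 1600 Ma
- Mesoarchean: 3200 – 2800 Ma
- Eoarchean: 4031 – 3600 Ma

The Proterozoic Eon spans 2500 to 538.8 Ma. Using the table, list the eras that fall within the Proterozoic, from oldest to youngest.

Eras with both bounds inside 2500–538.8 Ma: Paleoproterozoic (2500–1600), Mesoproterozoic (1600–1000), Neoproterozoic (1000–538.8).

Paleoproterozoic, Mesoproterozoic, Neoproterozoic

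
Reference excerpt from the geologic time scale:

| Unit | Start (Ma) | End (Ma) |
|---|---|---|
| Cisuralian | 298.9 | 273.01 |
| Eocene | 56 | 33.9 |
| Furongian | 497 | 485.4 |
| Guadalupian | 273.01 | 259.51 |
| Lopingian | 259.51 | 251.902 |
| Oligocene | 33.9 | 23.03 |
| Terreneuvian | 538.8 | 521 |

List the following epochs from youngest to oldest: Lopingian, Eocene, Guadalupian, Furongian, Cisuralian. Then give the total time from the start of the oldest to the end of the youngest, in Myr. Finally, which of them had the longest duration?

Start ages (Ma): Furongian 497, Cisuralian 298.9, Guadalupian 273.01, Lopingian 259.51, Eocene 56.
Ordered youngest to oldest: Eocene, Lopingian, Guadalupian, Cisuralian, Furongian.
Span = 497 − 33.9 = 463.1 Myr.
Durations: Lopingian 7.608, Furongian 11.6, Eocene 22.1, Cisuralian 25.89, Guadalupian 13.5 → longest is Cisuralian (25.89 Myr).

Eocene → Lopingian → Guadalupian → Cisuralian → Furongian; total span 463.1 Myr; longest is Cisuralian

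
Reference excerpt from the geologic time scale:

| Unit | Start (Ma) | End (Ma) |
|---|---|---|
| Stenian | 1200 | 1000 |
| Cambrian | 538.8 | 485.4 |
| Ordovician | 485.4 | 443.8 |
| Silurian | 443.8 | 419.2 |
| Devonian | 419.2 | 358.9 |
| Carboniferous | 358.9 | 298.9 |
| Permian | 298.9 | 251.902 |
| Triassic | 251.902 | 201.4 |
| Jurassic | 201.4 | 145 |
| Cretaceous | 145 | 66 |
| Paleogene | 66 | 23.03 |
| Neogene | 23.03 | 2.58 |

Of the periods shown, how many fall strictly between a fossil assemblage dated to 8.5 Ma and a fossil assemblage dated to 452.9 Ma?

8

The older date is 452.9 Ma and the younger is 8.5 Ma.
Periods with start < 452.9 and end > 8.5 Ma: Silurian (443.8–419.2), Devonian (419.2–358.9), Carboniferous (358.9–298.9), Permian (298.9–251.902), Triassic (251.902–201.4), Jurassic (201.4–145), Cretaceous (145–66), Paleogene (66–23.03).
That is 8 complete periods.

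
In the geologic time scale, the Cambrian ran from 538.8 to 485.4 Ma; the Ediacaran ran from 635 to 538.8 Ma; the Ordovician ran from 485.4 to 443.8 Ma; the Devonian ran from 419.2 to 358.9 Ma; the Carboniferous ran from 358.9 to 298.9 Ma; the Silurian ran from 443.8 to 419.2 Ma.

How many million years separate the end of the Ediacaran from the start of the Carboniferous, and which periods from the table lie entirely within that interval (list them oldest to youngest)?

The Ediacaran closes at 538.8 Ma and the Carboniferous opens at 358.9 Ma, so the interval is 538.8 − 358.9 = 179.9 Myr.
A period fits inside if it starts at or after 538.8 Ma and ends at or before 358.9 Ma; oldest first that gives Cambrian, Ordovician, Silurian, Devonian.

179.9 million years; Cambrian, Ordovician, Silurian, Devonian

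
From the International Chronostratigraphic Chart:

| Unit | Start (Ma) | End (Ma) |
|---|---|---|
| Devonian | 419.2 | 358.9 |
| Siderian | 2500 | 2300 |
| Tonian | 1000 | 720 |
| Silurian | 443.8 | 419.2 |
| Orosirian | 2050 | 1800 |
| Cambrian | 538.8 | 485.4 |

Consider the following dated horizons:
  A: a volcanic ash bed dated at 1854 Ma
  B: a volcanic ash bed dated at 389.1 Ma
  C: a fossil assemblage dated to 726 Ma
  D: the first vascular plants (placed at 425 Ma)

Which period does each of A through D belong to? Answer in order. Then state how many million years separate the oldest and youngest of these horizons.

A — Orosirian; B — Devonian; C — Tonian; D — Silurian; span 1464.9 million years

A: 1854 Ma lies in 2050–1800 Ma, so Orosirian.
B: 389.1 Ma lies in 419.2–358.9 Ma, so Devonian.
C: 726 Ma lies in 1000–720 Ma, so Tonian.
D: 425 Ma lies in 443.8–419.2 Ma, so Silurian.
Oldest = 1854 Ma, youngest = 389.1 Ma → span 1464.9 Myr.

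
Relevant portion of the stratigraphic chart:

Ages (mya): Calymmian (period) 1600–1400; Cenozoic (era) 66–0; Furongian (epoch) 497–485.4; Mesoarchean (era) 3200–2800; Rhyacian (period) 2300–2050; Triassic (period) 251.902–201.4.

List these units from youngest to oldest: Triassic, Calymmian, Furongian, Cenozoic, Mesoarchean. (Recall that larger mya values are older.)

Sorting by start age (ascending Ma, since larger Ma = older): Cenozoic began 66, Triassic began 251.902, Furongian began 497, Calymmian began 1600, Mesoarchean began 3200.

Cenozoic, Triassic, Furongian, Calymmian, Mesoarchean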